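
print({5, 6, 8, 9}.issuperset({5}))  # True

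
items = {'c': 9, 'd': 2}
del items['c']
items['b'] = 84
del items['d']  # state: {'b': 84}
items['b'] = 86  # {'b': 86}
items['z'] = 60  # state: {'b': 86, 'z': 60}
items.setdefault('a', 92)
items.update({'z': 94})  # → {'b': 86, 'z': 94, 'a': 92}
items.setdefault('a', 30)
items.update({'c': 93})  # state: {'b': 86, 'z': 94, 'a': 92, 'c': 93}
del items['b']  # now {'z': 94, 'a': 92, 'c': 93}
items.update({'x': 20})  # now {'z': 94, 'a': 92, 'c': 93, 'x': 20}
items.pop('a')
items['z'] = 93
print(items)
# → {'z': 93, 'c': 93, 'x': 20}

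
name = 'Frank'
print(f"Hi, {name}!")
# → Hi, Frank!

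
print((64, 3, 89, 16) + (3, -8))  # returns (64, 3, 89, 16, 3, -8)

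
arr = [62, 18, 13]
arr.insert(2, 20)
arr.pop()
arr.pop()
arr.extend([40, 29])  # [62, 18, 40, 29]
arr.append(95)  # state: [62, 18, 40, 29, 95]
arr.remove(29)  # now [62, 18, 40, 95]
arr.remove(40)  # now [62, 18, 95]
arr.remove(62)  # [18, 95]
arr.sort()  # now [18, 95]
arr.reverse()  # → [95, 18]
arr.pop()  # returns 18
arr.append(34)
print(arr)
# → [95, 34]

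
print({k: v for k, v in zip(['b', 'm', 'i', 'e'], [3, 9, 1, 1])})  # {'b': 3, 'm': 9, 'i': 1, 'e': 1}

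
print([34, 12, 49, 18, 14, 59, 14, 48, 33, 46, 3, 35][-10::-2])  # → [49, 34]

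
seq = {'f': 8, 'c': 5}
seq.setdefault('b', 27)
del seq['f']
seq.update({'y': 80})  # {'c': 5, 'b': 27, 'y': 80}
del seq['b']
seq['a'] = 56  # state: {'c': 5, 'y': 80, 'a': 56}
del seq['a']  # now {'c': 5, 'y': 80}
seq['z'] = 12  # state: {'c': 5, 'y': 80, 'z': 12}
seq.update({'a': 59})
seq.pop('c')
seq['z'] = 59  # {'y': 80, 'z': 59, 'a': 59}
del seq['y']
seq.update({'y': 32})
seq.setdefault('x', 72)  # 72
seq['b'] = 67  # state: {'z': 59, 'a': 59, 'y': 32, 'x': 72, 'b': 67}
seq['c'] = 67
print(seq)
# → {'z': 59, 'a': 59, 'y': 32, 'x': 72, 'b': 67, 'c': 67}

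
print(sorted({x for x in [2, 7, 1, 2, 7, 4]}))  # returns [1, 2, 4, 7]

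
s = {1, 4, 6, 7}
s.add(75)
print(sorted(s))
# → [1, 4, 6, 7, 75]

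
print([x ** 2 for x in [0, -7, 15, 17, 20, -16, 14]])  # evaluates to [0, 49, 225, 289, 400, 256, 196]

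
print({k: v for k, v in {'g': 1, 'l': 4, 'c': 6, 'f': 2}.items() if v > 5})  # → {'c': 6}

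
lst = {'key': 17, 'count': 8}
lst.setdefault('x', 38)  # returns 38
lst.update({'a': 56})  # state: {'key': 17, 'count': 8, 'x': 38, 'a': 56}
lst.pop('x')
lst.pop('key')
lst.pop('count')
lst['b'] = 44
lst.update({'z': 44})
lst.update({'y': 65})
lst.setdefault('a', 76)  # 56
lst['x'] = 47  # {'a': 56, 'b': 44, 'z': 44, 'y': 65, 'x': 47}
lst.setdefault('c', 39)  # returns 39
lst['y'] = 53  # {'a': 56, 'b': 44, 'z': 44, 'y': 53, 'x': 47, 'c': 39}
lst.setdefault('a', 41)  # 56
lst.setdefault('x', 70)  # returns 47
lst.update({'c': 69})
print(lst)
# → {'a': 56, 'b': 44, 'z': 44, 'y': 53, 'x': 47, 'c': 69}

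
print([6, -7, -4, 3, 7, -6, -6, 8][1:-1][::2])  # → [-7, 3, -6]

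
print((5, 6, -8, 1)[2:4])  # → (-8, 1)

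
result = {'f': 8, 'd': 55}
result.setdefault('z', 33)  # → 33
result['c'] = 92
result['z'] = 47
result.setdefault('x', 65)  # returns 65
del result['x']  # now {'f': 8, 'd': 55, 'z': 47, 'c': 92}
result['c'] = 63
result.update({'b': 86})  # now {'f': 8, 'd': 55, 'z': 47, 'c': 63, 'b': 86}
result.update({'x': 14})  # {'f': 8, 'd': 55, 'z': 47, 'c': 63, 'b': 86, 'x': 14}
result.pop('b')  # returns 86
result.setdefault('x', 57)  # 14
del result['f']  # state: {'d': 55, 'z': 47, 'c': 63, 'x': 14}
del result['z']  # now {'d': 55, 'c': 63, 'x': 14}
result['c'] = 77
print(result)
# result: {'d': 55, 'c': 77, 'x': 14}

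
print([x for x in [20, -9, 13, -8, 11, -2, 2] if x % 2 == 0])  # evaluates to [20, -8, -2, 2]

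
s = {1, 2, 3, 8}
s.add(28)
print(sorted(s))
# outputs [1, 2, 3, 8, 28]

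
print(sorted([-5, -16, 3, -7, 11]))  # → [-16, -7, -5, 3, 11]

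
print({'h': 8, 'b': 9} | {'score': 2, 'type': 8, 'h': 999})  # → {'h': 999, 'b': 9, 'score': 2, 'type': 8}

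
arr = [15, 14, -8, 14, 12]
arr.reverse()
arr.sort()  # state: [-8, 12, 14, 14, 15]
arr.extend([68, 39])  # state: [-8, 12, 14, 14, 15, 68, 39]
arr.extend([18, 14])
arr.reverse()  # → [14, 18, 39, 68, 15, 14, 14, 12, -8]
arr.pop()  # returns -8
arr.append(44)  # [14, 18, 39, 68, 15, 14, 14, 12, 44]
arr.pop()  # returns 44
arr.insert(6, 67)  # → [14, 18, 39, 68, 15, 14, 67, 14, 12]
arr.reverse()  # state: [12, 14, 67, 14, 15, 68, 39, 18, 14]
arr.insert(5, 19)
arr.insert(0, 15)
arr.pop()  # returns 14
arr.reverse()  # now [18, 39, 68, 19, 15, 14, 67, 14, 12, 15]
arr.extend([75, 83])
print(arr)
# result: [18, 39, 68, 19, 15, 14, 67, 14, 12, 15, 75, 83]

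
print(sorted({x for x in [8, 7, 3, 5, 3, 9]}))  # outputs [3, 5, 7, 8, 9]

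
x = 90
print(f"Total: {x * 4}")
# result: Total: 360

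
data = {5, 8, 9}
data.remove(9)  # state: {5, 8}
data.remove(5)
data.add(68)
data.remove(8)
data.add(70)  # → {68, 70}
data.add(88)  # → {68, 70, 88}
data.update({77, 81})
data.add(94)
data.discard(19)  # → {68, 70, 77, 81, 88, 94}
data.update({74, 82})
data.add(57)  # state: {57, 68, 70, 74, 77, 81, 82, 88, 94}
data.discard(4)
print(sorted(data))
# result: [57, 68, 70, 74, 77, 81, 82, 88, 94]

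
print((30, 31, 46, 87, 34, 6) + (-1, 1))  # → (30, 31, 46, 87, 34, 6, -1, 1)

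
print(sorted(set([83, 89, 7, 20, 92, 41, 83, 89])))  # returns [7, 20, 41, 83, 89, 92]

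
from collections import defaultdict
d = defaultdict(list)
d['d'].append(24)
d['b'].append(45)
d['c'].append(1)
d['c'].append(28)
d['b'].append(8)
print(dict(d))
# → {'d': [24], 'b': [45, 8], 'c': [1, 28]}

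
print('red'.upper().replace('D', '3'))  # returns RE3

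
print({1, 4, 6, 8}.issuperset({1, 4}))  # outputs True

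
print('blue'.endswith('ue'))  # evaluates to True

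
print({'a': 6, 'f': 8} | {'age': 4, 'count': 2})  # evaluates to {'a': 6, 'f': 8, 'age': 4, 'count': 2}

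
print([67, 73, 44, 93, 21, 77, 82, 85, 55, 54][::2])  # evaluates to [67, 44, 21, 82, 55]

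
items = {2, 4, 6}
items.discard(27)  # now {2, 4, 6}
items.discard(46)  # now {2, 4, 6}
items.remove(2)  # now {4, 6}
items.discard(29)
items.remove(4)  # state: {6}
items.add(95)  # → {6, 95}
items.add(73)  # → {6, 73, 95}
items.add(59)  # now {6, 59, 73, 95}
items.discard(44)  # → {6, 59, 73, 95}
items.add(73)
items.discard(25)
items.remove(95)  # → {6, 59, 73}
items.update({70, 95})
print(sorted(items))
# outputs [6, 59, 70, 73, 95]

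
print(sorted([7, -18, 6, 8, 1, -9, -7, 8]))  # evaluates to [-18, -9, -7, 1, 6, 7, 8, 8]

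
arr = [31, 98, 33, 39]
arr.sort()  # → [31, 33, 39, 98]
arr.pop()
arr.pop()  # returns 39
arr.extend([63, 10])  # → [31, 33, 63, 10]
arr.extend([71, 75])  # [31, 33, 63, 10, 71, 75]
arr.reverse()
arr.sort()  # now [10, 31, 33, 63, 71, 75]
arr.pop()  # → 75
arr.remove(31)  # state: [10, 33, 63, 71]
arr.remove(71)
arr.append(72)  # [10, 33, 63, 72]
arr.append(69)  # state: [10, 33, 63, 72, 69]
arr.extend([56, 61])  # [10, 33, 63, 72, 69, 56, 61]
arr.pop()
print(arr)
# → [10, 33, 63, 72, 69, 56]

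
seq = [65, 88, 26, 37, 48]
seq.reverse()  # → [48, 37, 26, 88, 65]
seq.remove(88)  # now [48, 37, 26, 65]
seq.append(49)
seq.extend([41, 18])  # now [48, 37, 26, 65, 49, 41, 18]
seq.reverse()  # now [18, 41, 49, 65, 26, 37, 48]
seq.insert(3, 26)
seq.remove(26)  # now [18, 41, 49, 65, 26, 37, 48]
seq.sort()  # [18, 26, 37, 41, 48, 49, 65]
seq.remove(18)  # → [26, 37, 41, 48, 49, 65]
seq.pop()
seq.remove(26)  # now [37, 41, 48, 49]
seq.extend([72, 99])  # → [37, 41, 48, 49, 72, 99]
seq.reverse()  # [99, 72, 49, 48, 41, 37]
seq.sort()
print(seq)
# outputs [37, 41, 48, 49, 72, 99]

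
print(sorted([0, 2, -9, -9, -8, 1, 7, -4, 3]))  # [-9, -9, -8, -4, 0, 1, 2, 3, 7]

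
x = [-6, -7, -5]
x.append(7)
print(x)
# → [-6, -7, -5, 7]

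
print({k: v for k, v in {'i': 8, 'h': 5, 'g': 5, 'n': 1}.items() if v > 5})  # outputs {'i': 8}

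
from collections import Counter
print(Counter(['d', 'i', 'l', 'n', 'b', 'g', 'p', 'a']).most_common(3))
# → [('d', 1), ('i', 1), ('l', 1)]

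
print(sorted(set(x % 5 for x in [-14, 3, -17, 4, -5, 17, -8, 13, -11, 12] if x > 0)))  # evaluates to [2, 3, 4]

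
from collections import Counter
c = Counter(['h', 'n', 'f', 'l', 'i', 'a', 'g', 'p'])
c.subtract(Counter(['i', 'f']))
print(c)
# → Counter({'h': 1, 'n': 1, 'l': 1, 'a': 1, 'g': 1, 'p': 1, 'f': 0, 'i': 0})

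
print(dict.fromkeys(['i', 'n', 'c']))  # {'i': None, 'n': None, 'c': None}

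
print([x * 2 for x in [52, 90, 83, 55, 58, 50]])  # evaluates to [104, 180, 166, 110, 116, 100]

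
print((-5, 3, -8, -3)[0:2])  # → (-5, 3)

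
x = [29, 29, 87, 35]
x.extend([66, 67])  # [29, 29, 87, 35, 66, 67]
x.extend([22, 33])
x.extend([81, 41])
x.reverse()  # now [41, 81, 33, 22, 67, 66, 35, 87, 29, 29]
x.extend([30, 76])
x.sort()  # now [22, 29, 29, 30, 33, 35, 41, 66, 67, 76, 81, 87]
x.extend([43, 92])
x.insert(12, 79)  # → [22, 29, 29, 30, 33, 35, 41, 66, 67, 76, 81, 87, 79, 43, 92]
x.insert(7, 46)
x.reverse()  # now [92, 43, 79, 87, 81, 76, 67, 66, 46, 41, 35, 33, 30, 29, 29, 22]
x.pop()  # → 22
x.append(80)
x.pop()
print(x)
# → [92, 43, 79, 87, 81, 76, 67, 66, 46, 41, 35, 33, 30, 29, 29]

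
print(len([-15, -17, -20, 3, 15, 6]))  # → 6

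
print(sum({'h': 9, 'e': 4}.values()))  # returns 13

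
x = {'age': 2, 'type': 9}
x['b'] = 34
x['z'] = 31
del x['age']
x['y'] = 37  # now {'type': 9, 'b': 34, 'z': 31, 'y': 37}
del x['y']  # {'type': 9, 'b': 34, 'z': 31}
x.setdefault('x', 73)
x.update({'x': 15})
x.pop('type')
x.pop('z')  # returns 31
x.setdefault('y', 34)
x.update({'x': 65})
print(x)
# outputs {'b': 34, 'x': 65, 'y': 34}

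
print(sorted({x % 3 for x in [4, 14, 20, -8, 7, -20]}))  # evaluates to [1, 2]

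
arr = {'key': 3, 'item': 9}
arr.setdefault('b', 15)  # 15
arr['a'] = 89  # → {'key': 3, 'item': 9, 'b': 15, 'a': 89}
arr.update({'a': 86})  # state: {'key': 3, 'item': 9, 'b': 15, 'a': 86}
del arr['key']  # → {'item': 9, 'b': 15, 'a': 86}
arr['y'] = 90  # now {'item': 9, 'b': 15, 'a': 86, 'y': 90}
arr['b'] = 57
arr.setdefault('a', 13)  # 86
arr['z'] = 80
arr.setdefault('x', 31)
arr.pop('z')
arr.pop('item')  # 9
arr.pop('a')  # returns 86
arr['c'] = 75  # {'b': 57, 'y': 90, 'x': 31, 'c': 75}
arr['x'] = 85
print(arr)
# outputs {'b': 57, 'y': 90, 'x': 85, 'c': 75}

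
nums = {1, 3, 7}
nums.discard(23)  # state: {1, 3, 7}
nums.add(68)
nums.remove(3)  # {1, 7, 68}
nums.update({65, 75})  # {1, 7, 65, 68, 75}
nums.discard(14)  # {1, 7, 65, 68, 75}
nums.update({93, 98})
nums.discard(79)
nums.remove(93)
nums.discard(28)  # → {1, 7, 65, 68, 75, 98}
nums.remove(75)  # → {1, 7, 65, 68, 98}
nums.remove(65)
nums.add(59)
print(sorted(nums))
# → [1, 7, 59, 68, 98]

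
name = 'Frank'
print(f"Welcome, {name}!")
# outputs Welcome, Frank!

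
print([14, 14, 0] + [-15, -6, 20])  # [14, 14, 0, -15, -6, 20]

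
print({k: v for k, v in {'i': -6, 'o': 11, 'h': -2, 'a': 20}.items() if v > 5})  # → {'o': 11, 'a': 20}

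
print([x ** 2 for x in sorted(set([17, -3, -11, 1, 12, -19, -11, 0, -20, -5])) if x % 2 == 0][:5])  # [400, 0, 144]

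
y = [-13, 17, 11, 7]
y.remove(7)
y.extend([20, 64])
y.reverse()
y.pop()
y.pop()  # 17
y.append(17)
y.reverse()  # [17, 11, 20, 64]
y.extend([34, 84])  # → [17, 11, 20, 64, 34, 84]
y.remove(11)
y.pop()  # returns 84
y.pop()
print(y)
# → [17, 20, 64]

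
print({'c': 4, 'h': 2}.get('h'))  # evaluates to 2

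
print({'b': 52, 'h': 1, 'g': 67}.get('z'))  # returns None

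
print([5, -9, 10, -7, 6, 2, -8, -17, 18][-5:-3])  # [6, 2]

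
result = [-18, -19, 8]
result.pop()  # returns 8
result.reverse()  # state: [-19, -18]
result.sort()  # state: [-19, -18]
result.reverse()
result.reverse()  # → [-19, -18]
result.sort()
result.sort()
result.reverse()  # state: [-18, -19]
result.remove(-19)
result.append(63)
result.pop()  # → 63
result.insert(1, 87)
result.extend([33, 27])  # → [-18, 87, 33, 27]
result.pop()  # 27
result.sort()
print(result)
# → [-18, 33, 87]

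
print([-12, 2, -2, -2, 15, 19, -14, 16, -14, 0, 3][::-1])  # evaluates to [3, 0, -14, 16, -14, 19, 15, -2, -2, 2, -12]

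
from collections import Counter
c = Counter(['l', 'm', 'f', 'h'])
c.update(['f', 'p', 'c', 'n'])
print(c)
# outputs Counter({'f': 2, 'l': 1, 'm': 1, 'h': 1, 'p': 1, 'c': 1, 'n': 1})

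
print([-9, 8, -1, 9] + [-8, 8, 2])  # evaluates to [-9, 8, -1, 9, -8, 8, 2]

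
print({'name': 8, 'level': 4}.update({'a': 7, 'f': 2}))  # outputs None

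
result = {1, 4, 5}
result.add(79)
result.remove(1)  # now {4, 5, 79}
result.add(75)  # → {4, 5, 75, 79}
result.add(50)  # {4, 5, 50, 75, 79}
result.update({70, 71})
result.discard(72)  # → {4, 5, 50, 70, 71, 75, 79}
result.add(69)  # {4, 5, 50, 69, 70, 71, 75, 79}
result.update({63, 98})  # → {4, 5, 50, 63, 69, 70, 71, 75, 79, 98}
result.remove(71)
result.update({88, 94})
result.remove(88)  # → {4, 5, 50, 63, 69, 70, 75, 79, 94, 98}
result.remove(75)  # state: {4, 5, 50, 63, 69, 70, 79, 94, 98}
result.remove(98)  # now {4, 5, 50, 63, 69, 70, 79, 94}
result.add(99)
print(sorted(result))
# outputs [4, 5, 50, 63, 69, 70, 79, 94, 99]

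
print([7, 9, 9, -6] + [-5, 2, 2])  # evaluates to [7, 9, 9, -6, -5, 2, 2]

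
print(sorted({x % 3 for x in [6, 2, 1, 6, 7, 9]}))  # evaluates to [0, 1, 2]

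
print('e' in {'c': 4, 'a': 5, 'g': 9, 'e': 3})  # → True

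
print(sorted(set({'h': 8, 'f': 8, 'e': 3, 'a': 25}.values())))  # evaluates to [3, 8, 25]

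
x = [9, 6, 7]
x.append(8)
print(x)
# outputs [9, 6, 7, 8]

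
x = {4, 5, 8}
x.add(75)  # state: {4, 5, 8, 75}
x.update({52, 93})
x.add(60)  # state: {4, 5, 8, 52, 60, 75, 93}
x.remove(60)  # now {4, 5, 8, 52, 75, 93}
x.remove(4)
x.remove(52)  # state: {5, 8, 75, 93}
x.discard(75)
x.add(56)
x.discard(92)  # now {5, 8, 56, 93}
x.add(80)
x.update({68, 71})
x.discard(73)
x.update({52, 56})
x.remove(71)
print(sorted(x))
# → [5, 8, 52, 56, 68, 80, 93]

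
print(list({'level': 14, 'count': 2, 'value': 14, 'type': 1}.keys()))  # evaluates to ['level', 'count', 'value', 'type']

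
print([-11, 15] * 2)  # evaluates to [-11, 15, -11, 15]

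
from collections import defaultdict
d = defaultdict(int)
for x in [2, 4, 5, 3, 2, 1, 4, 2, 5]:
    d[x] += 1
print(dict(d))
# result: {2: 3, 4: 2, 5: 2, 3: 1, 1: 1}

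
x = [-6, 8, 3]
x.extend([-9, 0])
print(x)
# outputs [-6, 8, 3, -9, 0]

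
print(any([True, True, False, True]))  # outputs True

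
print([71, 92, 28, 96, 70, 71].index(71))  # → 0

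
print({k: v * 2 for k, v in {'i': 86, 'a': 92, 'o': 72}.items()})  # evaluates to {'i': 172, 'a': 184, 'o': 144}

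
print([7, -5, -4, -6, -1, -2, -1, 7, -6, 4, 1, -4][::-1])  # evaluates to [-4, 1, 4, -6, 7, -1, -2, -1, -6, -4, -5, 7]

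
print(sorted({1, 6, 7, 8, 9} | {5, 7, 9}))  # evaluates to [1, 5, 6, 7, 8, 9]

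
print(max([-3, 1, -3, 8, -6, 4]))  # 8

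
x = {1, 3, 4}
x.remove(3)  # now {1, 4}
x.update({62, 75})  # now {1, 4, 62, 75}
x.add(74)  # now {1, 4, 62, 74, 75}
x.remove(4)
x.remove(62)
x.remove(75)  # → {1, 74}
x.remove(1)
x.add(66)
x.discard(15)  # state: {66, 74}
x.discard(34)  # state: {66, 74}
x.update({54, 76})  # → {54, 66, 74, 76}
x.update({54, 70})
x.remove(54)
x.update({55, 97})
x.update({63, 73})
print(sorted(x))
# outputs [55, 63, 66, 70, 73, 74, 76, 97]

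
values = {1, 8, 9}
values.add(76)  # {1, 8, 9, 76}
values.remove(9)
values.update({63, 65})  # {1, 8, 63, 65, 76}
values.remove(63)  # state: {1, 8, 65, 76}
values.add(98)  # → {1, 8, 65, 76, 98}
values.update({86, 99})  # {1, 8, 65, 76, 86, 98, 99}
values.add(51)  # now {1, 8, 51, 65, 76, 86, 98, 99}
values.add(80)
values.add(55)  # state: {1, 8, 51, 55, 65, 76, 80, 86, 98, 99}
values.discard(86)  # {1, 8, 51, 55, 65, 76, 80, 98, 99}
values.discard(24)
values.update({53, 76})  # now {1, 8, 51, 53, 55, 65, 76, 80, 98, 99}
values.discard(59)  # {1, 8, 51, 53, 55, 65, 76, 80, 98, 99}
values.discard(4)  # {1, 8, 51, 53, 55, 65, 76, 80, 98, 99}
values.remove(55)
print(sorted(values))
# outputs [1, 8, 51, 53, 65, 76, 80, 98, 99]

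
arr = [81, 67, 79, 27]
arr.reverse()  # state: [27, 79, 67, 81]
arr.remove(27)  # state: [79, 67, 81]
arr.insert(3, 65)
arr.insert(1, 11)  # [79, 11, 67, 81, 65]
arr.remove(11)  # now [79, 67, 81, 65]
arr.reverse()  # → [65, 81, 67, 79]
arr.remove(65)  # [81, 67, 79]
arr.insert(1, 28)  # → [81, 28, 67, 79]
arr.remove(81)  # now [28, 67, 79]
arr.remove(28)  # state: [67, 79]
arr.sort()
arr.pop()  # 79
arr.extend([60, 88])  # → [67, 60, 88]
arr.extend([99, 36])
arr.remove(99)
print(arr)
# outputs [67, 60, 88, 36]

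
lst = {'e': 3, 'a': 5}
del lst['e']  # {'a': 5}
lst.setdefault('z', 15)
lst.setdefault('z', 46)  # 15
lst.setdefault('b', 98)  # 98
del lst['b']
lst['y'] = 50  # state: {'a': 5, 'z': 15, 'y': 50}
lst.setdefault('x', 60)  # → 60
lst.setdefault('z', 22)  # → 15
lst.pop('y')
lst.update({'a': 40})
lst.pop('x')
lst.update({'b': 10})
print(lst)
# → {'a': 40, 'z': 15, 'b': 10}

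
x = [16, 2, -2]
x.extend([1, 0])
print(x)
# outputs [16, 2, -2, 1, 0]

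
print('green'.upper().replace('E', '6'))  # GR66N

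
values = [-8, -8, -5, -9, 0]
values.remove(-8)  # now [-8, -5, -9, 0]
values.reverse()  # [0, -9, -5, -8]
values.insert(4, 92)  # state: [0, -9, -5, -8, 92]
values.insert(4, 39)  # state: [0, -9, -5, -8, 39, 92]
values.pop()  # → 92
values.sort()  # [-9, -8, -5, 0, 39]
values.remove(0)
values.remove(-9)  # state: [-8, -5, 39]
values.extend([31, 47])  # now [-8, -5, 39, 31, 47]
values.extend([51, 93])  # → [-8, -5, 39, 31, 47, 51, 93]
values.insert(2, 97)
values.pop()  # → 93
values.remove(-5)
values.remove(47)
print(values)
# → [-8, 97, 39, 31, 51]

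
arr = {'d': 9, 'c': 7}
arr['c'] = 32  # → {'d': 9, 'c': 32}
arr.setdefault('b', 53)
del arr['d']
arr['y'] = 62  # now {'c': 32, 'b': 53, 'y': 62}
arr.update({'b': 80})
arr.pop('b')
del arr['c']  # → {'y': 62}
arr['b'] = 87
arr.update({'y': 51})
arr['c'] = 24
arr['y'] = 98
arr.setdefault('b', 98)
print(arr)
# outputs {'y': 98, 'b': 87, 'c': 24}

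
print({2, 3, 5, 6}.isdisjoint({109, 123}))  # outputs True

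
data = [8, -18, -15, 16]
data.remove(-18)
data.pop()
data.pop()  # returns -15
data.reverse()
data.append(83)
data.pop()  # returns 83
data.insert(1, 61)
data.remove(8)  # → [61]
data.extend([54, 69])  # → [61, 54, 69]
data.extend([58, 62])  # [61, 54, 69, 58, 62]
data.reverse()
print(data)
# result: [62, 58, 69, 54, 61]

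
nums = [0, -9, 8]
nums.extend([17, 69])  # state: [0, -9, 8, 17, 69]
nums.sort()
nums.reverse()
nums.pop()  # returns -9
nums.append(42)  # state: [69, 17, 8, 0, 42]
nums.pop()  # 42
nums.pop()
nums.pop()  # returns 8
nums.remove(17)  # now [69]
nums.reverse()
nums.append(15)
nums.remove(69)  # [15]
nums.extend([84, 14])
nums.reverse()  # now [14, 84, 15]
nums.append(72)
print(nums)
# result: [14, 84, 15, 72]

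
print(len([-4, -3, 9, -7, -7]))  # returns 5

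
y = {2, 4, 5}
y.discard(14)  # {2, 4, 5}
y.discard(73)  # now {2, 4, 5}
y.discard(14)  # {2, 4, 5}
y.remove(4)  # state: {2, 5}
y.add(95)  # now {2, 5, 95}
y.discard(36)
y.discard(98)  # {2, 5, 95}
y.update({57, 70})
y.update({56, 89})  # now {2, 5, 56, 57, 70, 89, 95}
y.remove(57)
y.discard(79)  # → {2, 5, 56, 70, 89, 95}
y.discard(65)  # {2, 5, 56, 70, 89, 95}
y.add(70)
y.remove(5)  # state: {2, 56, 70, 89, 95}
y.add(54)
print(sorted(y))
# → [2, 54, 56, 70, 89, 95]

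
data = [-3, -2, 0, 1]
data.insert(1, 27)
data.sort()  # [-3, -2, 0, 1, 27]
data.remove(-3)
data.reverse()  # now [27, 1, 0, -2]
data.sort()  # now [-2, 0, 1, 27]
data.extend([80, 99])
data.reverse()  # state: [99, 80, 27, 1, 0, -2]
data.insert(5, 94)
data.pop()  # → -2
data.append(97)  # [99, 80, 27, 1, 0, 94, 97]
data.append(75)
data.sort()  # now [0, 1, 27, 75, 80, 94, 97, 99]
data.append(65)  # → [0, 1, 27, 75, 80, 94, 97, 99, 65]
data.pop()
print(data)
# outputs [0, 1, 27, 75, 80, 94, 97, 99]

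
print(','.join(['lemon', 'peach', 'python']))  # lemon,peach,python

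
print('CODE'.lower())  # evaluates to code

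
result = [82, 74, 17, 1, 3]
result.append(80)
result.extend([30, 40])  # [82, 74, 17, 1, 3, 80, 30, 40]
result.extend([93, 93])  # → [82, 74, 17, 1, 3, 80, 30, 40, 93, 93]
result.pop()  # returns 93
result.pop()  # 93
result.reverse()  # [40, 30, 80, 3, 1, 17, 74, 82]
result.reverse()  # [82, 74, 17, 1, 3, 80, 30, 40]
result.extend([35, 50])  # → [82, 74, 17, 1, 3, 80, 30, 40, 35, 50]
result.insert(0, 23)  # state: [23, 82, 74, 17, 1, 3, 80, 30, 40, 35, 50]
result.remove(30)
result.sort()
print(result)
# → [1, 3, 17, 23, 35, 40, 50, 74, 80, 82]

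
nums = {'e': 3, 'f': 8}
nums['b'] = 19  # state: {'e': 3, 'f': 8, 'b': 19}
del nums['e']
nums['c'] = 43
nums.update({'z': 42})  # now {'f': 8, 'b': 19, 'c': 43, 'z': 42}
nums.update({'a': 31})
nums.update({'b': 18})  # {'f': 8, 'b': 18, 'c': 43, 'z': 42, 'a': 31}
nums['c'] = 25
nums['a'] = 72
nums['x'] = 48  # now {'f': 8, 'b': 18, 'c': 25, 'z': 42, 'a': 72, 'x': 48}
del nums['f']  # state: {'b': 18, 'c': 25, 'z': 42, 'a': 72, 'x': 48}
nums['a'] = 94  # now {'b': 18, 'c': 25, 'z': 42, 'a': 94, 'x': 48}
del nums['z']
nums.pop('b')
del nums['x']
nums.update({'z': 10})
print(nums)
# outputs {'c': 25, 'a': 94, 'z': 10}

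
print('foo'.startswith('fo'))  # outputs True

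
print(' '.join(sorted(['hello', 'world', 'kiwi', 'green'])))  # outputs green hello kiwi world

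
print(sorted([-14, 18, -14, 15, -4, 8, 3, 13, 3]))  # [-14, -14, -4, 3, 3, 8, 13, 15, 18]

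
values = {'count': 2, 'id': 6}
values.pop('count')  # 2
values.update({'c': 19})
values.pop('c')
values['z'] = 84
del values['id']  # {'z': 84}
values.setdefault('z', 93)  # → 84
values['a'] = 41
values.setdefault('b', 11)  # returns 11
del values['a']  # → {'z': 84, 'b': 11}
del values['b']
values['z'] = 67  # {'z': 67}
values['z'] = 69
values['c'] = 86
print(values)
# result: {'z': 69, 'c': 86}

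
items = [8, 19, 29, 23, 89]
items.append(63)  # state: [8, 19, 29, 23, 89, 63]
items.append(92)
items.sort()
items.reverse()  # [92, 89, 63, 29, 23, 19, 8]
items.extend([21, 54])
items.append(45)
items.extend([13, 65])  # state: [92, 89, 63, 29, 23, 19, 8, 21, 54, 45, 13, 65]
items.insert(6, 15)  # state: [92, 89, 63, 29, 23, 19, 15, 8, 21, 54, 45, 13, 65]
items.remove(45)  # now [92, 89, 63, 29, 23, 19, 15, 8, 21, 54, 13, 65]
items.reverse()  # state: [65, 13, 54, 21, 8, 15, 19, 23, 29, 63, 89, 92]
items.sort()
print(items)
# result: [8, 13, 15, 19, 21, 23, 29, 54, 63, 65, 89, 92]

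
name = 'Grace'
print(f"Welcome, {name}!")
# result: Welcome, Grace!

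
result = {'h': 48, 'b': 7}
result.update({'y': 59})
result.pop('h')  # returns 48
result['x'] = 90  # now {'b': 7, 'y': 59, 'x': 90}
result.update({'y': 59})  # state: {'b': 7, 'y': 59, 'x': 90}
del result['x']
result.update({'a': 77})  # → {'b': 7, 'y': 59, 'a': 77}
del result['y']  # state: {'b': 7, 'a': 77}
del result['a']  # {'b': 7}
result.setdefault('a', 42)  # 42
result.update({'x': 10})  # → {'b': 7, 'a': 42, 'x': 10}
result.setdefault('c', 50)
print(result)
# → {'b': 7, 'a': 42, 'x': 10, 'c': 50}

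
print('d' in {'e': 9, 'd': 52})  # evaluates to True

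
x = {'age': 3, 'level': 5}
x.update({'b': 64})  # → {'age': 3, 'level': 5, 'b': 64}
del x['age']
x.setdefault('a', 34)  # 34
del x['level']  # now {'b': 64, 'a': 34}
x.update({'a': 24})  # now {'b': 64, 'a': 24}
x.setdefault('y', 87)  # 87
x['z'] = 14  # {'b': 64, 'a': 24, 'y': 87, 'z': 14}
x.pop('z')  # 14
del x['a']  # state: {'b': 64, 'y': 87}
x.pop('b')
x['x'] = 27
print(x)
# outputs {'y': 87, 'x': 27}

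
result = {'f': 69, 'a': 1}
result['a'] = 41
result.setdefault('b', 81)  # 81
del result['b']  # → {'f': 69, 'a': 41}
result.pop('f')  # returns 69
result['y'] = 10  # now {'a': 41, 'y': 10}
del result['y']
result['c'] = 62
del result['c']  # {'a': 41}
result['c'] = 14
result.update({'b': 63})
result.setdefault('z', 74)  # 74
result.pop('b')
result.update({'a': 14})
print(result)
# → {'a': 14, 'c': 14, 'z': 74}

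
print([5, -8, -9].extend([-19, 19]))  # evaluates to None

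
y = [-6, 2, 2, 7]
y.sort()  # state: [-6, 2, 2, 7]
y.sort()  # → [-6, 2, 2, 7]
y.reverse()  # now [7, 2, 2, -6]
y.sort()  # [-6, 2, 2, 7]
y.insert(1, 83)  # [-6, 83, 2, 2, 7]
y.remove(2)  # [-6, 83, 2, 7]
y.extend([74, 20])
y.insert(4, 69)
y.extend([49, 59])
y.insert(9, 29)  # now [-6, 83, 2, 7, 69, 74, 20, 49, 59, 29]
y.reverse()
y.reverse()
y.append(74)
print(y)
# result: [-6, 83, 2, 7, 69, 74, 20, 49, 59, 29, 74]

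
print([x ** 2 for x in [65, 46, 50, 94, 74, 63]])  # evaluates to [4225, 2116, 2500, 8836, 5476, 3969]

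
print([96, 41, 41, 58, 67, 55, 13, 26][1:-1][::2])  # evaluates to [41, 58, 55]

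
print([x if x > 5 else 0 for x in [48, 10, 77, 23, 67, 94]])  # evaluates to [48, 10, 77, 23, 67, 94]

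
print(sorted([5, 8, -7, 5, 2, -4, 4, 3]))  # [-7, -4, 2, 3, 4, 5, 5, 8]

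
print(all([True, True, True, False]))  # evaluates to False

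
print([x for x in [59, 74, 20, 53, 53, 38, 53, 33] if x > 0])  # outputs [59, 74, 20, 53, 53, 38, 53, 33]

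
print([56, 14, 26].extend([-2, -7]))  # None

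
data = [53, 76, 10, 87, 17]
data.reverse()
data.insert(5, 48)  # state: [17, 87, 10, 76, 53, 48]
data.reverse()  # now [48, 53, 76, 10, 87, 17]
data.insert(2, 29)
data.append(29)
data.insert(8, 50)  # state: [48, 53, 29, 76, 10, 87, 17, 29, 50]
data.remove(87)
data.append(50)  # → [48, 53, 29, 76, 10, 17, 29, 50, 50]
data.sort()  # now [10, 17, 29, 29, 48, 50, 50, 53, 76]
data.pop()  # 76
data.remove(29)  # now [10, 17, 29, 48, 50, 50, 53]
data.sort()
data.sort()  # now [10, 17, 29, 48, 50, 50, 53]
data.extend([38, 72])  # [10, 17, 29, 48, 50, 50, 53, 38, 72]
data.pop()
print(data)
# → [10, 17, 29, 48, 50, 50, 53, 38]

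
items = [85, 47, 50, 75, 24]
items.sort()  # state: [24, 47, 50, 75, 85]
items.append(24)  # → [24, 47, 50, 75, 85, 24]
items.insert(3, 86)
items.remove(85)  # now [24, 47, 50, 86, 75, 24]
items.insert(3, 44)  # [24, 47, 50, 44, 86, 75, 24]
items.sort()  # [24, 24, 44, 47, 50, 75, 86]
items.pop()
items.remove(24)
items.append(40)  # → [24, 44, 47, 50, 75, 40]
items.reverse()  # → [40, 75, 50, 47, 44, 24]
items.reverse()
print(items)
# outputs [24, 44, 47, 50, 75, 40]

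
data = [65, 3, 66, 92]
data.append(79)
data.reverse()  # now [79, 92, 66, 3, 65]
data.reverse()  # [65, 3, 66, 92, 79]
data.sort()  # [3, 65, 66, 79, 92]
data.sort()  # [3, 65, 66, 79, 92]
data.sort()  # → [3, 65, 66, 79, 92]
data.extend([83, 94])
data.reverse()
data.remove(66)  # [94, 83, 92, 79, 65, 3]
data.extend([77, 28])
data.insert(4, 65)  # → [94, 83, 92, 79, 65, 65, 3, 77, 28]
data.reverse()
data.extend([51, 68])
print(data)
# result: [28, 77, 3, 65, 65, 79, 92, 83, 94, 51, 68]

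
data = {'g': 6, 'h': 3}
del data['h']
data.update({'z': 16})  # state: {'g': 6, 'z': 16}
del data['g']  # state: {'z': 16}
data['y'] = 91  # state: {'z': 16, 'y': 91}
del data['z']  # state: {'y': 91}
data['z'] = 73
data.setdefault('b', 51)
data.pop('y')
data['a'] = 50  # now {'z': 73, 'b': 51, 'a': 50}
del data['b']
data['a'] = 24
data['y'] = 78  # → {'z': 73, 'a': 24, 'y': 78}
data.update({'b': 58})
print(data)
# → {'z': 73, 'a': 24, 'y': 78, 'b': 58}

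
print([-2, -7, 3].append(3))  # None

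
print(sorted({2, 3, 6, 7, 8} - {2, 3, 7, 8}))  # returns [6]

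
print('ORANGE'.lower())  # orange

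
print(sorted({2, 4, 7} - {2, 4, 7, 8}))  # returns []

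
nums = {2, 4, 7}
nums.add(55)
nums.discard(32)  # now {2, 4, 7, 55}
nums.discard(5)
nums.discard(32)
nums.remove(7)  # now {2, 4, 55}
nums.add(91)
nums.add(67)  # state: {2, 4, 55, 67, 91}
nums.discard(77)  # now {2, 4, 55, 67, 91}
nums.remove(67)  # {2, 4, 55, 91}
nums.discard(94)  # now {2, 4, 55, 91}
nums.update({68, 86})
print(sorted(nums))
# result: [2, 4, 55, 68, 86, 91]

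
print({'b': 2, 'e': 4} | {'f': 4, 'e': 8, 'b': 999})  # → {'b': 999, 'e': 8, 'f': 4}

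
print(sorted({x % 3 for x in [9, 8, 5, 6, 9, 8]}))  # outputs [0, 2]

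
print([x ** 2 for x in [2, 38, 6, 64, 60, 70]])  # [4, 1444, 36, 4096, 3600, 4900]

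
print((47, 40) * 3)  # (47, 40, 47, 40, 47, 40)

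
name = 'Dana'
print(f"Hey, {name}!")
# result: Hey, Dana!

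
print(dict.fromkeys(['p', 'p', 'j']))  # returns {'p': None, 'j': None}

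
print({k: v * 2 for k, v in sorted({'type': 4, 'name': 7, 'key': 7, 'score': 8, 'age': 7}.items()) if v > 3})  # {'age': 14, 'key': 14, 'name': 14, 'score': 16, 'type': 8}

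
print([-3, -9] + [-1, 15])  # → [-3, -9, -1, 15]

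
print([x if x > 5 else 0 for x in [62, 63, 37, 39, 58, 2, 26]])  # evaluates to [62, 63, 37, 39, 58, 0, 26]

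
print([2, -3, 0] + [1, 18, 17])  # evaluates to [2, -3, 0, 1, 18, 17]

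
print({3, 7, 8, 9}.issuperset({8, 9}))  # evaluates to True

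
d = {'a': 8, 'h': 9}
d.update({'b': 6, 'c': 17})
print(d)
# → {'a': 8, 'h': 9, 'b': 6, 'c': 17}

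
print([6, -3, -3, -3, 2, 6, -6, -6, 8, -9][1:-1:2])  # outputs [-3, -3, 6, -6]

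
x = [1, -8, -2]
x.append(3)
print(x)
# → [1, -8, -2, 3]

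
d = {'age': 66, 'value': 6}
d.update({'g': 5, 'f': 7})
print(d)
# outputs {'age': 66, 'value': 6, 'g': 5, 'f': 7}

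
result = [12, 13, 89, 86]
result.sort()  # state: [12, 13, 86, 89]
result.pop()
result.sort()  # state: [12, 13, 86]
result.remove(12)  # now [13, 86]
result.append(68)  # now [13, 86, 68]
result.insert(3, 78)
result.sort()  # [13, 68, 78, 86]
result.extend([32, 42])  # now [13, 68, 78, 86, 32, 42]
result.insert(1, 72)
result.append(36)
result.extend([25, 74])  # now [13, 72, 68, 78, 86, 32, 42, 36, 25, 74]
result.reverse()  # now [74, 25, 36, 42, 32, 86, 78, 68, 72, 13]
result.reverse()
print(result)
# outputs [13, 72, 68, 78, 86, 32, 42, 36, 25, 74]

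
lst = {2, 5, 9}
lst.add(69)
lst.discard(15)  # {2, 5, 9, 69}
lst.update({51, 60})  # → {2, 5, 9, 51, 60, 69}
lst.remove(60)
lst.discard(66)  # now {2, 5, 9, 51, 69}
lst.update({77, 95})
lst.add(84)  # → {2, 5, 9, 51, 69, 77, 84, 95}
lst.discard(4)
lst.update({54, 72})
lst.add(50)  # {2, 5, 9, 50, 51, 54, 69, 72, 77, 84, 95}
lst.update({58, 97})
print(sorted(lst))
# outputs [2, 5, 9, 50, 51, 54, 58, 69, 72, 77, 84, 95, 97]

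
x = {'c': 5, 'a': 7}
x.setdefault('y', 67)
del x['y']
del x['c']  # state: {'a': 7}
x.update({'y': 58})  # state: {'a': 7, 'y': 58}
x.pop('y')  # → 58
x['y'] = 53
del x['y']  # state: {'a': 7}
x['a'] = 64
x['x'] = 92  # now {'a': 64, 'x': 92}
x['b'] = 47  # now {'a': 64, 'x': 92, 'b': 47}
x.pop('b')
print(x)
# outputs {'a': 64, 'x': 92}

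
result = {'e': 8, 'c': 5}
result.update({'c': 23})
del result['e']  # {'c': 23}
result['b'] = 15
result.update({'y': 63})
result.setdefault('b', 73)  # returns 15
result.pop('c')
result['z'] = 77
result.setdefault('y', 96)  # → 63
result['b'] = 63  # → {'b': 63, 'y': 63, 'z': 77}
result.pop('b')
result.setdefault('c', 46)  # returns 46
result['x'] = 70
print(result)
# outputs {'y': 63, 'z': 77, 'c': 46, 'x': 70}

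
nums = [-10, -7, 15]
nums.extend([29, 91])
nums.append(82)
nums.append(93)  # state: [-10, -7, 15, 29, 91, 82, 93]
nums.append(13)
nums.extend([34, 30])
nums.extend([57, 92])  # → [-10, -7, 15, 29, 91, 82, 93, 13, 34, 30, 57, 92]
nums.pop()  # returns 92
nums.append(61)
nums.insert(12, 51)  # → [-10, -7, 15, 29, 91, 82, 93, 13, 34, 30, 57, 61, 51]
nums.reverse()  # [51, 61, 57, 30, 34, 13, 93, 82, 91, 29, 15, -7, -10]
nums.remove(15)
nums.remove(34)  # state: [51, 61, 57, 30, 13, 93, 82, 91, 29, -7, -10]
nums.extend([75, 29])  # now [51, 61, 57, 30, 13, 93, 82, 91, 29, -7, -10, 75, 29]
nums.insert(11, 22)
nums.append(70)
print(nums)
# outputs [51, 61, 57, 30, 13, 93, 82, 91, 29, -7, -10, 22, 75, 29, 70]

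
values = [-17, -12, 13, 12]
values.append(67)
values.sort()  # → [-17, -12, 12, 13, 67]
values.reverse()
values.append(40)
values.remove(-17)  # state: [67, 13, 12, -12, 40]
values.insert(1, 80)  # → [67, 80, 13, 12, -12, 40]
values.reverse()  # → [40, -12, 12, 13, 80, 67]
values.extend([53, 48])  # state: [40, -12, 12, 13, 80, 67, 53, 48]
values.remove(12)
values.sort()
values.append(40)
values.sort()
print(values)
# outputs [-12, 13, 40, 40, 48, 53, 67, 80]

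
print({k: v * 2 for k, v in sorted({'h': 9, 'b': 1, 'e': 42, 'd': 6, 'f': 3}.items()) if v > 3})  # {'d': 12, 'e': 84, 'h': 18}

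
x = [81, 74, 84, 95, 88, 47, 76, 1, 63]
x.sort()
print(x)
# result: [1, 47, 63, 74, 76, 81, 84, 88, 95]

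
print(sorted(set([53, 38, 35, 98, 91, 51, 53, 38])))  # [35, 38, 51, 53, 91, 98]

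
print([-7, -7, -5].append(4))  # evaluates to None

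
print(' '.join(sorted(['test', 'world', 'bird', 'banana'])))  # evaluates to banana bird test world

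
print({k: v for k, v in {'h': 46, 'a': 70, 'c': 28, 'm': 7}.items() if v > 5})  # {'h': 46, 'a': 70, 'c': 28, 'm': 7}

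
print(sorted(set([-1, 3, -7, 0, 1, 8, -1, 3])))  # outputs [-7, -1, 0, 1, 3, 8]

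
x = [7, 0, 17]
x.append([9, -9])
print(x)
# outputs [7, 0, 17, [9, -9]]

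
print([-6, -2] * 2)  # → [-6, -2, -6, -2]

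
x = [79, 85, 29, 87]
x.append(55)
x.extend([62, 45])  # [79, 85, 29, 87, 55, 62, 45]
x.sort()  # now [29, 45, 55, 62, 79, 85, 87]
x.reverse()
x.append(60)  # [87, 85, 79, 62, 55, 45, 29, 60]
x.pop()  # 60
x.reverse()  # [29, 45, 55, 62, 79, 85, 87]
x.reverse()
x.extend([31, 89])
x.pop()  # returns 89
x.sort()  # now [29, 31, 45, 55, 62, 79, 85, 87]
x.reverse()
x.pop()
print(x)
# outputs [87, 85, 79, 62, 55, 45, 31]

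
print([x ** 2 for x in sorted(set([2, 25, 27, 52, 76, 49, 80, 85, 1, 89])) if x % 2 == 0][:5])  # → [4, 2704, 5776, 6400]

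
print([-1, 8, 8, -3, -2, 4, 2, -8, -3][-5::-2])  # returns [-2, 8, -1]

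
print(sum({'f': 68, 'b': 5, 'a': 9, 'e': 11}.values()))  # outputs 93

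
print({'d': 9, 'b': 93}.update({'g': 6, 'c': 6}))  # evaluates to None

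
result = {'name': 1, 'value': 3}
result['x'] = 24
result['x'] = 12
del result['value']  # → {'name': 1, 'x': 12}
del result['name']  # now {'x': 12}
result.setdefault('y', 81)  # 81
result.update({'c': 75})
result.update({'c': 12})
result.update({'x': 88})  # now {'x': 88, 'y': 81, 'c': 12}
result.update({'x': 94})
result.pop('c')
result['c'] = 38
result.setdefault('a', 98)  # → 98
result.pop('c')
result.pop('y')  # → 81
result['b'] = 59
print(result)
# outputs {'x': 94, 'a': 98, 'b': 59}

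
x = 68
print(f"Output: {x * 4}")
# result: Output: 272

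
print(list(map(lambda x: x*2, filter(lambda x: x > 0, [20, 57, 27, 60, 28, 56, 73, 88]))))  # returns [40, 114, 54, 120, 56, 112, 146, 176]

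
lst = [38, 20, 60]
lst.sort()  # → [20, 38, 60]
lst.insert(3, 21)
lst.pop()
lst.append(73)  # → [20, 38, 60, 73]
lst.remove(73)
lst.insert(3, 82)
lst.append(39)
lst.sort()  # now [20, 38, 39, 60, 82]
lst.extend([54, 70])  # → [20, 38, 39, 60, 82, 54, 70]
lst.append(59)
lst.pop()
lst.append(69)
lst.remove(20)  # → [38, 39, 60, 82, 54, 70, 69]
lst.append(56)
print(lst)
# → [38, 39, 60, 82, 54, 70, 69, 56]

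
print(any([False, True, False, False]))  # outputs True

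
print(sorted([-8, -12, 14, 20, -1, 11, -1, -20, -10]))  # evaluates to [-20, -12, -10, -8, -1, -1, 11, 14, 20]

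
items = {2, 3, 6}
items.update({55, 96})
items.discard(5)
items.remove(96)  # {2, 3, 6, 55}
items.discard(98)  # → {2, 3, 6, 55}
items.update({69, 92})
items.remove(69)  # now {2, 3, 6, 55, 92}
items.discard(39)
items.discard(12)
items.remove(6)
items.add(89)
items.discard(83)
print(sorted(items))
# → [2, 3, 55, 89, 92]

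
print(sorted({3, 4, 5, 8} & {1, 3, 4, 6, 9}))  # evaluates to [3, 4]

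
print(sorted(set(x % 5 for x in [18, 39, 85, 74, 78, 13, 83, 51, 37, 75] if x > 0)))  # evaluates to [0, 1, 2, 3, 4]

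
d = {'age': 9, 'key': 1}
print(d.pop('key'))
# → 1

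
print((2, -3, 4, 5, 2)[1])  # -3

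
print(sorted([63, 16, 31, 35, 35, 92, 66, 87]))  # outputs [16, 31, 35, 35, 63, 66, 87, 92]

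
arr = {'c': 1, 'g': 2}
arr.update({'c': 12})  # {'c': 12, 'g': 2}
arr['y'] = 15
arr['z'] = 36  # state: {'c': 12, 'g': 2, 'y': 15, 'z': 36}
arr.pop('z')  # 36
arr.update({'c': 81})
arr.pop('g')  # 2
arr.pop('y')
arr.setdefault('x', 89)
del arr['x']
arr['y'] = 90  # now {'c': 81, 'y': 90}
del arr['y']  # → {'c': 81}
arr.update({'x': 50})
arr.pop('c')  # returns 81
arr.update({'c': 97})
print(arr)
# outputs {'x': 50, 'c': 97}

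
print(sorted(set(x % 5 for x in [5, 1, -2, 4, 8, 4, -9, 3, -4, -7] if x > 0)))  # [0, 1, 3, 4]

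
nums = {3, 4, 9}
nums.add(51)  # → {3, 4, 9, 51}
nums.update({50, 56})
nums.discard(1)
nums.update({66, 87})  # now {3, 4, 9, 50, 51, 56, 66, 87}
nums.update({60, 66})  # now {3, 4, 9, 50, 51, 56, 60, 66, 87}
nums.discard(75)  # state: {3, 4, 9, 50, 51, 56, 60, 66, 87}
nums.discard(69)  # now {3, 4, 9, 50, 51, 56, 60, 66, 87}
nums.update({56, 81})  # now {3, 4, 9, 50, 51, 56, 60, 66, 81, 87}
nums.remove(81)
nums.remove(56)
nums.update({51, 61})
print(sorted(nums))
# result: [3, 4, 9, 50, 51, 60, 61, 66, 87]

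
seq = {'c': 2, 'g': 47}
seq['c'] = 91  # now {'c': 91, 'g': 47}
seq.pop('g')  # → 47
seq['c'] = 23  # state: {'c': 23}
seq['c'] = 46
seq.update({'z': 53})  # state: {'c': 46, 'z': 53}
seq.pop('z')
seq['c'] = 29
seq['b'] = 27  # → {'c': 29, 'b': 27}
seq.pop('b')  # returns 27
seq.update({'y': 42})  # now {'c': 29, 'y': 42}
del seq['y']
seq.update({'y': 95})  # {'c': 29, 'y': 95}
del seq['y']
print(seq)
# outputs {'c': 29}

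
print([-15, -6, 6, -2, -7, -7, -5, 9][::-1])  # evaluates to [9, -5, -7, -7, -2, 6, -6, -15]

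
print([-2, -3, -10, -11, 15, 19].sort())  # None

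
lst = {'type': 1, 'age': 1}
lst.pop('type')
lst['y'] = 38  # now {'age': 1, 'y': 38}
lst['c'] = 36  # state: {'age': 1, 'y': 38, 'c': 36}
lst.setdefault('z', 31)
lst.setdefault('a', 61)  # 61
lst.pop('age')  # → 1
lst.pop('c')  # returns 36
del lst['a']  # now {'y': 38, 'z': 31}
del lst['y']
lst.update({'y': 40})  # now {'z': 31, 'y': 40}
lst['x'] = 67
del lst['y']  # {'z': 31, 'x': 67}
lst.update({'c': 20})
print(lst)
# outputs {'z': 31, 'x': 67, 'c': 20}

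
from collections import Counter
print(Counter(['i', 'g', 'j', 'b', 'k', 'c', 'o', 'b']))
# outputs Counter({'b': 2, 'i': 1, 'g': 1, 'j': 1, 'k': 1, 'c': 1, 'o': 1})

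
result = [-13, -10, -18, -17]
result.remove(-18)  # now [-13, -10, -17]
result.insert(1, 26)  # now [-13, 26, -10, -17]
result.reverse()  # [-17, -10, 26, -13]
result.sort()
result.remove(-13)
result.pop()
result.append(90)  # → [-17, -10, 90]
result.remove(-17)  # [-10, 90]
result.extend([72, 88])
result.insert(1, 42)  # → [-10, 42, 90, 72, 88]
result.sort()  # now [-10, 42, 72, 88, 90]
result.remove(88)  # [-10, 42, 72, 90]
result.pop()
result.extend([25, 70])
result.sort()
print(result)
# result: [-10, 25, 42, 70, 72]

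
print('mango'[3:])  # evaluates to go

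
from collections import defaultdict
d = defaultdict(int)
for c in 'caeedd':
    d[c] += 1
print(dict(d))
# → {'c': 1, 'a': 1, 'e': 2, 'd': 2}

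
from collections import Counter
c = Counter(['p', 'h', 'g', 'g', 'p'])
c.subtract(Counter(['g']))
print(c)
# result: Counter({'p': 2, 'h': 1, 'g': 1})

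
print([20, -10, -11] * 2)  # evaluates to [20, -10, -11, 20, -10, -11]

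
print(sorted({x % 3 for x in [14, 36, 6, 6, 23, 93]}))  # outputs [0, 2]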